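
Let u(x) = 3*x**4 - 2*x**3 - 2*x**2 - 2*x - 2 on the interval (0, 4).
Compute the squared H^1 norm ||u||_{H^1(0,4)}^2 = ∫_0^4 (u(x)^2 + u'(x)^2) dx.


||u||_{H^1}^2 = 7795040/21

The H^1 norm (squared) on an interval (0, L) is
  ||u||_{H^1}^2 = ∫_0^L u(x)^2 dx + ∫_0^L u'(x)^2 dx.
Compute u'(x) = 12*x**3 - 6*x**2 - 4*x - 2.
Then u(x)^2 = 9*x**8 - 12*x**7 - 8*x**6 - 4*x**5 + 16*x**3 + 12*x**2 + 8*x + 4 and u'(x)^2 = 144*x**6 - 144*x**5 - 60*x**4 + 40*x**2 + 16*x + 4.
Integrate each monomial from 0 to 4 using ∫_0^4 c·x^n dx = c·4^(n+1)/(n+1):
  ∫_0^4 u(x)^2 dx = ∫_0^4 (9*x^8 - 12*x^7 - 8*x^6 - 4*x^5 + 16*x^3 + 12*x^2 + 8*x + 4) dx. Term by term:
    ∫_0^4 9*x^8 dx = 262144;  ∫_0^4 -12*x^7 dx = -98304;  ∫_0^4 -8*x^6 dx = -131072/7;
    ∫_0^4 -4*x^5 dx = -8192/3;  ∫_0^4 16*x^3 dx = 1024;  ∫_0^4 12*x^2 dx = 256;
    ∫_0^4 8*x dx = 64;  ∫_0^4 4 dx = 16.
  Sum: 262144 − 98304 − 131072/7 − 8192/3 + 1024 + 256 + 64 + 16 = 3018640/21.
  ∫_0^4 u'(x)^2 dx = ∫_0^4 (144*x^6 - 144*x^5 - 60*x^4 + 40*x^2 + 16*x + 4) dx. Term by term:
    ∫_0^4 144*x^6 dx = 2359296/7;  ∫_0^4 -144*x^5 dx = -98304;  ∫_0^4 -60*x^4 dx = -12288;
    ∫_0^4 40*x^2 dx = 2560/3;  ∫_0^4 16*x dx = 128;  ∫_0^4 4 dx = 16.
  Sum: 2359296/7 − 98304 − 12288 + 2560/3 + 128 + 16 = 4776400/21.
Adding: ||u||_{H^1}^2 = 3018640/21 + 4776400/21 = 7795040/21.


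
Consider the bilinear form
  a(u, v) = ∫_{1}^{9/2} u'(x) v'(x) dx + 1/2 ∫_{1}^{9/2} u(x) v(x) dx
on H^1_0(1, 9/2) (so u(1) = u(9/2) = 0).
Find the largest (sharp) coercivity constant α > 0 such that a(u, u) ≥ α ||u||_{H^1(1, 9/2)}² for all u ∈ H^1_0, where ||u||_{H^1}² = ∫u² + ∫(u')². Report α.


α = (49 + 8*π^2)/(2*(4*π^2 + 49))

Coercivity of a(·,·) on H^1_0(1, 9/2) means a(u, u) ≥ α ||u||_{H^1}² for every u ∈ H^1_0.
The interval has length L = 7/2, and Poincaré/coercivity depend only on L. Here a(u, u) = ∫(u')² + (1/2)·∫u².
Here 0 < c = 1/2 < 1. The condition a(u,u) ≥ α||u||_{H^1}² reads (1−α)∫(u')² ≥ (α−c)∫u². Any admissible α is ≤ 1 (rapidly oscillating u have ∫u²/∫(u')² → 0), and α = 1 would force 0 ≥ (1−c)∫u², impossible since c < 1; so 1−α > 0. By the sharp Poincaré inequality on H^1_0 of an interval of length L, ∫(u')² ≥ (π/L)²∫u² with equality for the first sine mode sin(π(x−x₀)/L) (x₀ the left endpoint), so the inequality holds for all u iff (1−α)(π/L)² ≥ α − c, i.e. α ≤ ((π/L)² + c)/((π/L)² + 1) = (1 + c(L/π)²)/(1 + (L/π)²). With (π/L)² = 4*π^2/49 and c = 1/2, the largest admissible constant is α = ((π/L)² + c)/((π/L)² + 1).
Simplifying, α = (49 + 8*π^2)/(2*(4*π^2 + 49)).


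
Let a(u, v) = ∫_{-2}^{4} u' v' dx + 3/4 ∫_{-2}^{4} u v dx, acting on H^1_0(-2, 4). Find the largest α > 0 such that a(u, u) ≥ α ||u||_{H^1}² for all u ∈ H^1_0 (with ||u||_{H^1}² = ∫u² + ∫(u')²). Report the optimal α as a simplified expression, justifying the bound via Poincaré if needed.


α = (π^2 + 27)/(π^2 + 36)

Coercivity of a(·,·) on H^1_0(-2, 4) means a(u, u) ≥ α ||u||_{H^1}² for every u ∈ H^1_0.
The interval has length L = 6, and Poincaré/coercivity depend only on L. Here a(u, u) = ∫(u')² + (3/4)·∫u².
Here 0 < c = 3/4 < 1. The condition a(u,u) ≥ α||u||_{H^1}² reads (1−α)∫(u')² ≥ (α−c)∫u². Any admissible α is ≤ 1 (rapidly oscillating u have ∫u²/∫(u')² → 0), and α = 1 would force 0 ≥ (1−c)∫u², impossible since c < 1; so 1−α > 0. By the sharp Poincaré inequality on H^1_0 of an interval of length L, ∫(u')² ≥ (π/L)²∫u² with equality for the first sine mode sin(π(x−x₀)/L) (x₀ the left endpoint), so the inequality holds for all u iff (1−α)(π/L)² ≥ α − c, i.e. α ≤ ((π/L)² + c)/((π/L)² + 1) = (1 + c(L/π)²)/(1 + (L/π)²). With (π/L)² = π^2/36 and c = 3/4, the largest admissible constant is α = ((π/L)² + c)/((π/L)² + 1).
Simplifying, α = (π^2 + 27)/(π^2 + 36).


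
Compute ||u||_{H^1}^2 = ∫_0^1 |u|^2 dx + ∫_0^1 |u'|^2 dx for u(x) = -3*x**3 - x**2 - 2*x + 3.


||u||_{H^1}^2 = 10553/210

The H^1 norm (squared) on an interval (0, L) is
  ||u||_{H^1}^2 = ∫_0^L u(x)^2 dx + ∫_0^L u'(x)^2 dx.
Compute u'(x) = -9*x**2 - 2*x - 2.
Then u(x)^2 = 9*x**6 + 6*x**5 + 13*x**4 - 14*x**3 - 2*x**2 - 12*x + 9 and u'(x)^2 = 81*x**4 + 36*x**3 + 40*x**2 + 8*x + 4.
Integrate each monomial from 0 to 1 using ∫_0^1 c·x^n dx = c·1^(n+1)/(n+1):
  ∫_0^1 u(x)^2 dx = ∫_0^1 (9*x^6 + 6*x^5 + 13*x^4 - 14*x^3 - 2*x^2 - 12*x + 9) dx. Term by term:
    ∫_0^1 9*x^6 dx = 9/7;  ∫_0^1 6*x^5 dx = 1;  ∫_0^1 13*x^4 dx = 13/5;
    ∫_0^1 -14*x^3 dx = -7/2;  ∫_0^1 -2*x^2 dx = -2/3;  ∫_0^1 -12*x dx = -6;
    ∫_0^1 9 dx = 9.
  Sum: 9/7 + 1 + 13/5 − 7/2 − 2/3 − 6 + 9 = 781/210.
  ∫_0^1 u'(x)^2 dx = ∫_0^1 (81*x^4 + 36*x^3 + 40*x^2 + 8*x + 4) dx. Term by term:
    ∫_0^1 81*x^4 dx = 81/5;  ∫_0^1 36*x^3 dx = 9;  ∫_0^1 40*x^2 dx = 40/3;
    ∫_0^1 8*x dx = 4;  ∫_0^1 4 dx = 4.
  Sum: 81/5 + 9 + 40/3 + 4 + 4 = 698/15.
Adding: ||u||_{H^1}^2 = 781/210 + 698/15 = 10553/210.


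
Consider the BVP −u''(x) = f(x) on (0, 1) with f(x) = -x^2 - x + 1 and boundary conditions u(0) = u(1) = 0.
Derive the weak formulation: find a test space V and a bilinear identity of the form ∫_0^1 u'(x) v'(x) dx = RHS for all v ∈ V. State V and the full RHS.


V = H^1_0(0, 1) (so v(0) = v(1) = 0); weak form: ∫_0^1 u'v' dx = ∫_0^1 (-x^2 - x + 1) v dx for all v ∈ V.

Multiply both sides by a test function v and integrate from 0 to 1:
  ∫_0^1 −u''(x) v(x) dx = ∫_0^1 f(x) v(x) dx.
Integrate the LHS by parts once:
  ∫_0^1 −u'' v dx = −[u'(x) v(x)]_0^1 + ∫_0^1 u'(x) v'(x) dx.
Thus ∫_0^1 u'(x) v'(x) dx = ∫_0^1 f(x) v(x) dx + [u'(x) v(x)]_0^1.
Choose V so that boundary terms are either known or forced to vanish.
u is Dirichlet: u(0) = u(1) = 0. Let V = H^1_0(0, 1); then v(0) = v(1) = 0, and [u' v]_0^1 = 0.
Weak formulation: find u (satisfying any essential BC) such that ∫_0^1 u'(x) v'(x) dx = ∫_0^1 f v dx for all v ∈ V.
Substituting f(x) = -x^2 - x + 1, the right-hand side is ∫_0^1 (-x^2 - x + 1) v dx.


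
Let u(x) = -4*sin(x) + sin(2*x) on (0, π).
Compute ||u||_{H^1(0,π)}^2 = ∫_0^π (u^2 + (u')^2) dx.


||u||_{H^1(0,π)}^2 = 37*π/2

u'(x) = -4*cos(x) + 2*cos(2*x).
Expand u² and (u')² and integrate term by term on (0, π), using: for integers n ≥ 1, ∫_0^π sin²(nx) dx = ∫_0^π cos²(nx) dx = π/2; for n ≠ n', ∫_0^π sin(nx)sin(n'x) dx = ∫_0^π cos(nx)cos(n'x) dx = 0; and by product-to-sum, ∫_0^π sin(nx)cos(n'x) dx = ½∫_0^π [sin((n+n')x) + sin((n−n')x)] dx, which is 0 when n+n' is even and 2n/(n²−n'²) when n+n' is odd (it need not vanish on (0, π)).
  u² squared terms: (-4)²·∫sin(x)² dx = 16·π/2 = 8*π;  (1)²·∫sin(2x)² dx = 1·π/2 = π/2.
  u² cross terms: 2·(-4)·(1)·∫sin(x)·sin(2x) dx = -8·(0) = 0.
  So ∫_0^π u² dx = 8*π + π/2 + 0 = 17*π/2.
  (u')² squared terms: (-4)²·∫cos(x)² dx = 16·π/2 = 8*π;  (2)²·∫cos(2x)² dx = 4·π/2 = 2*π.
  (u')² cross terms: 2·(-4)·(2)·∫cos(x)·cos(2x) dx = -16·(0) = 0.
  So ∫_0^π (u')² dx = 8*π + 2*π + 0 = 10*π.
||u||_{H^1}^2 = (17*π/2) + (10*π) = 37*π/2.


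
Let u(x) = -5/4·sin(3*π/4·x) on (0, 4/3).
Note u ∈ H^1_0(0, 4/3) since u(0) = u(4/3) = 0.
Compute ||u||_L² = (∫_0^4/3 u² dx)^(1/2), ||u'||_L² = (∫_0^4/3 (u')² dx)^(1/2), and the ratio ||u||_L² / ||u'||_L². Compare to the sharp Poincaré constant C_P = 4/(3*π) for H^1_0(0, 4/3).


||u||_L² / ||u'||_L² = 4/(3*π) = C_P.

u(x) = -5/4·sin(3*π/4·x), so u'(x) = -15*π*cos(3*π*x/4)/16.
Writing u(x) = A·sin(kπx/L) with A = -5/4 and k = 1, use ∫_0^L sin²(kπx/L) dx = L/2 and ∫_0^L cos²(kπx/L) dx = L/2.
u² = 25/16·sin²(3*π/4·x) and (u')² = 225*π^2/256·cos²(3*π/4·x), and each of sin², cos² integrates to L/2 = 2/3 over (0, 4/3).
∫_0^4/3 u² dx = 25/24, so ||u||_L² = 5*sqrt(6)/12.
∫_0^4/3 (u')² dx = 75*π^2/128, so ||u'||_L² = 5*sqrt(6)*π/16.
Ratio ||u||_L² / ||u'||_L² = 4/(3*π).
Sharp Poincaré constant on H^1_0(0, 4/3) is C_P = L/π = 4/(3*π), achieved by sin(3*π/4·x).
This is the k = 1 eigenfunction (up to amplitude), so the ratio equals the sharp Poincaré constant exactly.


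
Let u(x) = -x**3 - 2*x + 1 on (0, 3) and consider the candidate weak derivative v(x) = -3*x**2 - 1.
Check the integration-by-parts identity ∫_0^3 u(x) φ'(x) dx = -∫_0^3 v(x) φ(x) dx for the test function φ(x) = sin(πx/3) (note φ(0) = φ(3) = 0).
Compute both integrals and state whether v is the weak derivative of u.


LHS = -324/π^3 + 93/π, RHS = -324/π^3 + 87/π. No, v is not the weak derivative of u.

u(x) = -x**3 - 2*x + 1, classical derivative u'(x) = -3*x**2 - 2.
φ(x) = sin(πx/3), so φ'(x) = π*cos(π*x/3)/3.
Note φ(0) = φ(3) = 0, so the boundary term u·φ vanishes.
LHS = ∫_0^3 u(x) φ'(x) dx = ∫_0^3 (-π*x^3*cos(π*x/3)/3 - 2*π*x*cos(π*x/3)/3 + π*cos(π*x/3)/3) dx. Term by term:
  ∫_0^3 π*cos(π*x/3)/3 dx = 0;  ∫_0^3 -2*π*x*cos(π*x/3)/3 dx = 12/π;  ∫_0^3 -π*x^3*cos(π*x/3)/3 dx = -324/π^3 + 81/π.
Sum: 0 + 12/π + -324/π^3 + 81/π = -324/π^3 + 93/π.
So LHS = -324/π^3 + 93/π.
∫_0^3 v(x) φ(x) dx = ∫_0^3 (-3*x^2*sin(π*x/3) - sin(π*x/3)) dx. Term by term:
  ∫_0^3 -sin(π*x/3) dx = -6/π;  ∫_0^3 -3*x^2*sin(π*x/3) dx = -81/π + 324/π^3.
Sum: -6/π + -81/π + 324/π^3 = -87/π + 324/π^3.
So RHS = -∫_0^3 v(x) φ(x) dx = -324/π^3 + 87/π.
LHS − RHS = 6/π ≠ 0, so the identity fails.
(For a valid weak derivative the identity must hold for EVERY test function, in particular this one. The failure shows v is NOT the weak derivative of u.)
Correct weak derivative would be u'(x) = -3*x**2 - 2.


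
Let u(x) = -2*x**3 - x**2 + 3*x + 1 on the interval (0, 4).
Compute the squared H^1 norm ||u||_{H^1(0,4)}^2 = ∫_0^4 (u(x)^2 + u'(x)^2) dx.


||u||_{H^1}^2 = 368920/21

The H^1 norm (squared) on an interval (0, L) is
  ||u||_{H^1}^2 = ∫_0^L u(x)^2 dx + ∫_0^L u'(x)^2 dx.
Compute u'(x) = -6*x**2 - 2*x + 3.
Then u(x)^2 = 4*x**6 + 4*x**5 - 11*x**4 - 10*x**3 + 7*x**2 + 6*x + 1 and u'(x)^2 = 36*x**4 + 24*x**3 - 32*x**2 - 12*x + 9.
Integrate each monomial from 0 to 4 using ∫_0^4 c·x^n dx = c·4^(n+1)/(n+1):
  ∫_0^4 u(x)^2 dx = ∫_0^4 (4*x^6 + 4*x^5 - 11*x^4 - 10*x^3 + 7*x^2 + 6*x + 1) dx. Term by term:
    ∫_0^4 4*x^6 dx = 65536/7;  ∫_0^4 4*x^5 dx = 8192/3;  ∫_0^4 -11*x^4 dx = -11264/5;
    ∫_0^4 -10*x^3 dx = -640;  ∫_0^4 7*x^2 dx = 448/3;  ∫_0^4 6*x dx = 48;
    ∫_0^4 1 dx = 4.
  Sum: 65536/7 + 8192/3 − 11264/5 − 640 + 448/3 + 48 + 4 = 329052/35.
  ∫_0^4 u'(x)^2 dx = ∫_0^4 (36*x^4 + 24*x^3 - 32*x^2 - 12*x + 9) dx. Term by term:
    ∫_0^4 36*x^4 dx = 36864/5;  ∫_0^4 24*x^3 dx = 1536;  ∫_0^4 -32*x^2 dx = -2048/3;
    ∫_0^4 -12*x dx = -96;  ∫_0^4 9 dx = 36.
  Sum: 36864/5 + 1536 − 2048/3 − 96 + 36 = 122492/15.
Adding: ||u||_{H^1}^2 = 329052/35 + 122492/15 = 368920/21.


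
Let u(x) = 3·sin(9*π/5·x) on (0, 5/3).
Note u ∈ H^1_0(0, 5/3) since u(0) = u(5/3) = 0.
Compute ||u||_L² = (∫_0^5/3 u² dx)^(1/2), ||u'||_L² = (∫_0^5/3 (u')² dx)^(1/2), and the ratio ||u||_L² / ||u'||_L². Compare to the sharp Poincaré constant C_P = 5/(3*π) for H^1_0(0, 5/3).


||u||_L² / ||u'||_L² = 5/(9*π) < C_P = 5/(3*π).

u(x) = 3·sin(9*π/5·x), so u'(x) = 27*π*cos(9*π*x/5)/5.
Writing u(x) = A·sin(kπx/L) with A = 3 and k = 3, use ∫_0^L sin²(kπx/L) dx = L/2 and ∫_0^L cos²(kπx/L) dx = L/2.
u² = 9·sin²(9*π/5·x) and (u')² = 729*π^2/25·cos²(9*π/5·x), and each of sin², cos² integrates to L/2 = 5/6 over (0, 5/3).
∫_0^5/3 u² dx = 15/2, so ||u||_L² = sqrt(30)/2.
∫_0^5/3 (u')² dx = 243*π^2/10, so ||u'||_L² = 9*sqrt(30)*π/10.
Ratio ||u||_L² / ||u'||_L² = 5/(9*π).
Sharp Poincaré constant on H^1_0(0, 5/3) is C_P = L/π = 5/(3*π), achieved by sin(3*π/5·x).
This is the k = 3 harmonic; the ratio L/(kπ) is strictly less than C_P = L/π, consistent with the sharp inequality ||u||_L² ≤ C_P ||u'||_L².


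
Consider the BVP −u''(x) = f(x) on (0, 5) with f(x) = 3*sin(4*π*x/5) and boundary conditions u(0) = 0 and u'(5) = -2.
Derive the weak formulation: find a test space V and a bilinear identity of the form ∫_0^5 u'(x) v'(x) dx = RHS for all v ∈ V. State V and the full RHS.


V = {v ∈ H^1(0, 5) : v(0) = 0} (test functions vanish at x = 0 where u is specified); weak form: ∫_0^5 u'v' dx = ∫_0^5 (3*sin(4*π*x/5)) v dx − 2·v(5) for all v ∈ V.

Multiply both sides by a test function v and integrate from 0 to 5:
  ∫_0^5 −u''(x) v(x) dx = ∫_0^5 f(x) v(x) dx.
Integrate the LHS by parts once:
  ∫_0^5 −u'' v dx = −[u'(x) v(x)]_0^5 + ∫_0^5 u'(x) v'(x) dx.
Thus ∫_0^5 u'(x) v'(x) dx = ∫_0^5 f(x) v(x) dx + [u'(x) v(x)]_0^5.
Choose V so that boundary terms are either known or forced to vanish.
Mixed BC: u(0) = 0 (Dirichlet) and u'(5) = -2 (Neumann). Define V = {v ∈ H^1(0, 5) : v(0) = 0}. Then [u' v]_0^5 = u'(5)·v(5) − u'(0)·0 = − 2·v(5).
Weak formulation: find u (satisfying any essential BC) such that ∫_0^5 u'(x) v'(x) dx = ∫_0^5 f v dx − 2·v(5) for all v ∈ V (Dirichlet at 0 absorbed into V; Neumann datum at x = 5 contributes the boundary term).
Substituting f(x) = 3*sin(4*π*x/5), the right-hand side is ∫_0^5 (3*sin(4*π*x/5)) v dx − 2·v(5).


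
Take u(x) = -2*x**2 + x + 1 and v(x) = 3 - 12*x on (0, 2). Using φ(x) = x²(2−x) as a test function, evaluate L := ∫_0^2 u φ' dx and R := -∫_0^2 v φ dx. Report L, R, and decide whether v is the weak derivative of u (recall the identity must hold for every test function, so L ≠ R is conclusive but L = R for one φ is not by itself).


LHS = 76/15, RHS = 76/5. No, v is not the weak derivative of u.

u(x) = -2*x**2 + x + 1, classical derivative u'(x) = 1 - 4*x.
φ(x) = x²(2−x), so φ'(x) = x*(4 - 3*x).
Note φ(0) = φ(2) = 0, so the boundary term u·φ vanishes.
LHS = ∫_0^2 u(x) φ'(x) dx = ∫_0^2 (6*x^4 - 11*x^3 + x^2 + 4*x) dx. Term by term:
  ∫_0^2 6*x^4 dx = 192/5;  ∫_0^2 -11*x^3 dx = -44;  ∫_0^2 x^2 dx = 8/3;
  ∫_0^2 4*x dx = 8.
Sum: 192/5 − 44 + 8/3 + 8 = 76/15.
So LHS = 76/15.
∫_0^2 v(x) φ(x) dx = ∫_0^2 (12*x^4 - 27*x^3 + 6*x^2) dx. Term by term:
  ∫_0^2 12*x^4 dx = 384/5;  ∫_0^2 -27*x^3 dx = -108;  ∫_0^2 6*x^2 dx = 16.
Sum: 384/5 − 108 + 16 = -76/5.
So RHS = -∫_0^2 v(x) φ(x) dx = 76/5.
LHS − RHS = -152/15 ≠ 0, so the identity fails.
(For a valid weak derivative the identity must hold for EVERY test function, in particular this one. The failure shows v is NOT the weak derivative of u.)
Correct weak derivative would be u'(x) = 1 - 4*x.


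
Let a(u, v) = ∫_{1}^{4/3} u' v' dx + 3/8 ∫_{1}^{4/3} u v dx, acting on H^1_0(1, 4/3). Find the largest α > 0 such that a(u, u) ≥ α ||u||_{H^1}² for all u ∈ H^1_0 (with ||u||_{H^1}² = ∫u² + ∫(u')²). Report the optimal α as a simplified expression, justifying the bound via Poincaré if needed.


α = 3*(1 + 24*π^2)/(8*(1 + 9*π^2))

Coercivity of a(·,·) on H^1_0(1, 4/3) means a(u, u) ≥ α ||u||_{H^1}² for every u ∈ H^1_0.
The interval has length L = 1/3, and Poincaré/coercivity depend only on L. Here a(u, u) = ∫(u')² + (3/8)·∫u².
Here 0 < c = 3/8 < 1. The condition a(u,u) ≥ α||u||_{H^1}² reads (1−α)∫(u')² ≥ (α−c)∫u². Any admissible α is ≤ 1 (rapidly oscillating u have ∫u²/∫(u')² → 0), and α = 1 would force 0 ≥ (1−c)∫u², impossible since c < 1; so 1−α > 0. By the sharp Poincaré inequality on H^1_0 of an interval of length L, ∫(u')² ≥ (π/L)²∫u² with equality for the first sine mode sin(π(x−x₀)/L) (x₀ the left endpoint), so the inequality holds for all u iff (1−α)(π/L)² ≥ α − c, i.e. α ≤ ((π/L)² + c)/((π/L)² + 1) = (1 + c(L/π)²)/(1 + (L/π)²). With (π/L)² = 9*π^2 and c = 3/8, the largest admissible constant is α = ((π/L)² + c)/((π/L)² + 1).
Simplifying, α = 3*(1 + 24*π^2)/(8*(1 + 9*π^2)).


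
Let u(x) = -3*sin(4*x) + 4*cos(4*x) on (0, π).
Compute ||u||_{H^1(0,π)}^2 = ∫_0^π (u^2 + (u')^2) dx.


||u||_{H^1(0,π)}^2 = 425*π/2

u'(x) = -16*sin(4*x) - 12*cos(4*x).
Expand u² and (u')² and integrate term by term on (0, π), using: for integers n ≥ 1, ∫_0^π sin²(nx) dx = ∫_0^π cos²(nx) dx = π/2; for n ≠ n', ∫_0^π sin(nx)sin(n'x) dx = ∫_0^π cos(nx)cos(n'x) dx = 0; and by product-to-sum, ∫_0^π sin(nx)cos(n'x) dx = ½∫_0^π [sin((n+n')x) + sin((n−n')x)] dx, which is 0 when n+n' is even and 2n/(n²−n'²) when n+n' is odd (it need not vanish on (0, π)).
  u² squared terms: (-3)²·∫sin(4x)² dx = 9·π/2 = 9*π/2;  (4)²·∫cos(4x)² dx = 16·π/2 = 8*π.
  u² cross terms: 2·(-3)·(4)·∫sin(4x)·cos(4x) dx = -24·(0) = 0.
  So ∫_0^π u² dx = 9*π/2 + 8*π + 0 = 25*π/2.
  (u')² squared terms: (-16)²·∫sin(4x)² dx = 256·π/2 = 128*π;  (-12)²·∫cos(4x)² dx = 144·π/2 = 72*π.
  (u')² cross terms: 2·(-16)·(-12)·∫sin(4x)·cos(4x) dx = 384·(0) = 0.
  So ∫_0^π (u')² dx = 128*π + 72*π + 0 = 200*π.
||u||_{H^1}^2 = (25*π/2) + (200*π) = 425*π/2.


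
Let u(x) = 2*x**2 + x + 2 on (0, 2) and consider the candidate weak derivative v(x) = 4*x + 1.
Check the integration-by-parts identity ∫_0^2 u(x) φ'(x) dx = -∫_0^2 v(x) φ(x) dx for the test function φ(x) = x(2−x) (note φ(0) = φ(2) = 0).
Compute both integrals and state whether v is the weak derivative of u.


LHS = -20/3, RHS = -20/3. Yes, v = u' weakly.

u(x) = 2*x**2 + x + 2, classical derivative u'(x) = 4*x + 1.
φ(x) = x(2−x), so φ'(x) = 2 - 2*x.
Note φ(0) = φ(2) = 0, so the boundary term u·φ vanishes.
LHS = ∫_0^2 u(x) φ'(x) dx = ∫_0^2 (-4*x^3 + 2*x^2 - 2*x + 4) dx. Term by term:
  ∫_0^2 -4*x^3 dx = -16;  ∫_0^2 2*x^2 dx = 16/3;  ∫_0^2 -2*x dx = -4;
  ∫_0^2 4 dx = 8.
Sum: -16 + 16/3 − 4 + 8 = -20/3.
So LHS = -20/3.
∫_0^2 v(x) φ(x) dx = ∫_0^2 (-4*x^3 + 7*x^2 + 2*x) dx. Term by term:
  ∫_0^2 -4*x^3 dx = -16;  ∫_0^2 7*x^2 dx = 56/3;  ∫_0^2 2*x dx = 4.
Sum: -16 + 56/3 + 4 = 20/3.
So RHS = -∫_0^2 v(x) φ(x) dx = -20/3.
LHS = RHS, so the identity holds for this test φ.
Moreover u is smooth here and v(x) = u'(x) = 4*x + 1 pointwise, so the identity holds for every test function. Hence v is the weak derivative of u.


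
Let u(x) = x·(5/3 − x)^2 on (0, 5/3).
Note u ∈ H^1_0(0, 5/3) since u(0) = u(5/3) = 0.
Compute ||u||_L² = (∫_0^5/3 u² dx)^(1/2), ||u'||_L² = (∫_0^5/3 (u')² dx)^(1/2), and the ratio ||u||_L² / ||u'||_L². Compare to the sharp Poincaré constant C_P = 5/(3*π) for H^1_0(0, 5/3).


||u||_L² / ||u'||_L² = 5*sqrt(14)/42 < C_P = 5/(3*π).

u(x) = x·(5/3 − x)^2, so u'(x) = (3*x - 5)*(9*x - 5)/9.
u(x) = x·(5/3 − x)^2 vanishes at x = 0 and x = 5/3, so u ∈ H^1_0(0, 5/3). Differentiate via the product rule and integrate the resulting polynomials term by term.
  ∫_0^5/3 u² dx = ∫_0^5/3 (x^6 - 20*x^5/3 + 50*x^4/3 - 500*x^3/27 + 625*x^2/81) dx. Term by term:
    ∫_0^5/3 x^6 dx = 78125/15309;  ∫_0^5/3 -20*x^5/3 dx = -156250/6561;  ∫_0^5/3 50*x^4/3 dx = 31250/729;
    ∫_0^5/3 -500*x^3/27 dx = -78125/2187;  ∫_0^5/3 625*x^2/81 dx = 78125/6561.
  Sum: 78125/15309 − 156250/6561 + 31250/729 − 78125/2187 + 78125/6561 = 15625/45927.
  ∫_0^5/3 (u')² dx = ∫_0^5/3 (9*x^4 - 40*x^3 + 550*x^2/9 - 1000*x/27 + 625/81) dx. Term by term:
    ∫_0^5/3 9*x^4 dx = 625/27;  ∫_0^5/3 -40*x^3 dx = -6250/81;  ∫_0^5/3 550*x^2/9 dx = 68750/729;
    ∫_0^5/3 -1000*x/27 dx = -12500/243;  ∫_0^5/3 625/81 dx = 3125/243.
  Sum: 625/27 − 6250/81 + 68750/729 − 12500/243 + 3125/243 = 1250/729.
∫_0^5/3 u² dx = 15625/45927, so ||u||_L² = 125*sqrt(7)/567.
∫_0^5/3 (u')² dx = 1250/729, so ||u'||_L² = 25*sqrt(2)/27.
Ratio ||u||_L² / ||u'||_L² = 5*sqrt(14)/42.
Sharp Poincaré constant on H^1_0(0, 5/3) is C_P = L/π = 5/(3*π), achieved by sin(3*π/5·x).
A polynomial bump cannot attain the sharp Poincaré constant (only the first sine eigenfunction does), so the ratio is strictly less than C_P, consistent with ||u||_L² ≤ C_P ||u'||_L².


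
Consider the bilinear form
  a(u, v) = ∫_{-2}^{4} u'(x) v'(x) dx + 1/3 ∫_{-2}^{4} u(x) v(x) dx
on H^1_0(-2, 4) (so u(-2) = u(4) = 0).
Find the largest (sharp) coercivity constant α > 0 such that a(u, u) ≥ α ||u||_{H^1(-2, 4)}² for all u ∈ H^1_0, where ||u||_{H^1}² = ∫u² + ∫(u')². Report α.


α = (π^2 + 12)/(π^2 + 36)

Coercivity of a(·,·) on H^1_0(-2, 4) means a(u, u) ≥ α ||u||_{H^1}² for every u ∈ H^1_0.
The interval has length L = 6, and Poincaré/coercivity depend only on L. Here a(u, u) = ∫(u')² + (1/3)·∫u².
Here 0 < c = 1/3 < 1. The condition a(u,u) ≥ α||u||_{H^1}² reads (1−α)∫(u')² ≥ (α−c)∫u². Any admissible α is ≤ 1 (rapidly oscillating u have ∫u²/∫(u')² → 0), and α = 1 would force 0 ≥ (1−c)∫u², impossible since c < 1; so 1−α > 0. By the sharp Poincaré inequality on H^1_0 of an interval of length L, ∫(u')² ≥ (π/L)²∫u² with equality for the first sine mode sin(π(x−x₀)/L) (x₀ the left endpoint), so the inequality holds for all u iff (1−α)(π/L)² ≥ α − c, i.e. α ≤ ((π/L)² + c)/((π/L)² + 1) = (1 + c(L/π)²)/(1 + (L/π)²). With (π/L)² = π^2/36 and c = 1/3, the largest admissible constant is α = ((π/L)² + c)/((π/L)² + 1).
Simplifying, α = (π^2 + 12)/(π^2 + 36).


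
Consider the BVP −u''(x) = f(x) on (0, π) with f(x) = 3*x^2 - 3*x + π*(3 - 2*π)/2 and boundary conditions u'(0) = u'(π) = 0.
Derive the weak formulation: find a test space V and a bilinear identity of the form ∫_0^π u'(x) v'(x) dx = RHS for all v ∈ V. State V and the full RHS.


V = H^1(0, π) (no boundary constraint on v; u is determined up to an additive constant); weak form: ∫_0^π u'v' dx = ∫_0^π (3*x^2 - 3*x + π*(3 - 2*π)/2) v dx for all v ∈ V.

Multiply both sides by a test function v and integrate from 0 to π:
  ∫_0^π −u''(x) v(x) dx = ∫_0^π f(x) v(x) dx.
Integrate the LHS by parts once:
  ∫_0^π −u'' v dx = −[u'(x) v(x)]_0^π + ∫_0^π u'(x) v'(x) dx.
Thus ∫_0^π u'(x) v'(x) dx = ∫_0^π f(x) v(x) dx + [u'(x) v(x)]_0^π.
Choose V so that boundary terms are either known or forced to vanish.
u has homogeneous Neumann: u'(0) = u'(π) = 0. So [u' v]_0^π = 0·v(π) − 0·v(0) = 0 for any v; take V = H^1(0, π).
Weak formulation: find u (satisfying any essential BC) such that ∫_0^π u'(x) v'(x) dx = ∫_0^π f v dx for all v ∈ V (homogeneous Neumann, so boundary terms vanish).
Substituting f(x) = 3*x^2 - 3*x + π*(3 - 2*π)/2, the right-hand side is ∫_0^π (3*x^2 - 3*x + π*(3 - 2*π)/2) v dx.
Compatibility check (pure Neumann): taking v ≡ 1 ∈ V gives 0 = ∫_0^π f dx + (0) − (0), i.e. ∫_0^π f dx must equal u'(0) − u'(π) = 0. Indeed ∫_0^π (3*x^2 - 3*x + π*(3 - 2*π)/2) dx = 0, so the data are compatible. The solution is then unique only up to an additive constant (fix it e.g. by requiring ∫_0^π u dx = 0).


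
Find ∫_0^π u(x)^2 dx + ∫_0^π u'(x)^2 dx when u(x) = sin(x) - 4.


||u||_{H^1(0,π)}^2 = -16 + 17*π

u'(x) = cos(x).
Expand u² and (u')² and integrate term by term on (0, π), using: for integers n ≥ 1, ∫_0^π sin²(nx) dx = ∫_0^π cos²(nx) dx = π/2; for n ≠ n', ∫_0^π sin(nx)sin(n'x) dx = ∫_0^π cos(nx)cos(n'x) dx = 0; and by product-to-sum, ∫_0^π sin(nx)cos(n'x) dx = ½∫_0^π [sin((n+n')x) + sin((n−n')x)] dx, which is 0 when n+n' is even and 2n/(n²−n'²) when n+n' is odd (it need not vanish on (0, π)). For the constant mode: ∫_0^π 1 dx = π, ∫_0^π cos(nx) dx = 0, ∫_0^π sin(nx) dx = (1−(−1)^n)/n.
  u² squared terms: (-4)²·∫1 dx = 16·π = 16*π;  (1)²·∫sin(x)² dx = 1·π/2 = π/2.
  u² cross terms: 2·(-4)·(1)·∫1·sin(x) dx = -8·(2) = -16.
  So ∫_0^π u² dx = 16*π + π/2 − 16 = -16 + 33*π/2.
  (u')² squared terms: (1)²·∫cos(x)² dx = 1·π/2 = π/2.
  So ∫_0^π (u')² dx = π/2.
||u||_{H^1}^2 = (-16 + 33*π/2) + (π/2) = -16 + 17*π.


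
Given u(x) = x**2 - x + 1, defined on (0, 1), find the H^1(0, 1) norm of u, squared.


||u||_{H^1}^2 = 31/30

The H^1 norm (squared) on an interval (0, L) is
  ||u||_{H^1}^2 = ∫_0^L u(x)^2 dx + ∫_0^L u'(x)^2 dx.
Compute u'(x) = 2*x - 1.
Then u(x)^2 = x**4 - 2*x**3 + 3*x**2 - 2*x + 1 and u'(x)^2 = 4*x**2 - 4*x + 1.
Integrate each monomial from 0 to 1 using ∫_0^1 c·x^n dx = c·1^(n+1)/(n+1):
  ∫_0^1 u(x)^2 dx = ∫_0^1 (x^4 - 2*x^3 + 3*x^2 - 2*x + 1) dx. Term by term:
    ∫_0^1 x^4 dx = 1/5;  ∫_0^1 -2*x^3 dx = -1/2;  ∫_0^1 3*x^2 dx = 1;
    ∫_0^1 -2*x dx = -1;  ∫_0^1 1 dx = 1.
  Sum: 1/5 − 1/2 + 1 − 1 + 1 = 7/10.
  ∫_0^1 u'(x)^2 dx = ∫_0^1 (4*x^2 - 4*x + 1) dx. Term by term:
    ∫_0^1 4*x^2 dx = 4/3;  ∫_0^1 -4*x dx = -2;  ∫_0^1 1 dx = 1.
  Sum: 4/3 − 2 + 1 = 1/3.
Adding: ||u||_{H^1}^2 = 7/10 + 1/3 = 31/30.


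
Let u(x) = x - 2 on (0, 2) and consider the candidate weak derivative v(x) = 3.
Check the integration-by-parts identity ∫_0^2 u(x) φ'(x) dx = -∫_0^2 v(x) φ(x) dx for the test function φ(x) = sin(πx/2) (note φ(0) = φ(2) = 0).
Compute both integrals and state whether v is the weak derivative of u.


LHS = -4/π, RHS = -12/π. No, v is not the weak derivative of u.

u(x) = x - 2, classical derivative u'(x) = 1.
φ(x) = sin(πx/2), so φ'(x) = π*cos(π*x/2)/2.
Note φ(0) = φ(2) = 0, so the boundary term u·φ vanishes.
LHS = ∫_0^2 u(x) φ'(x) dx = ∫_0^2 (π*x*cos(π*x/2)/2 - π*cos(π*x/2)) dx. Term by term:
  ∫_0^2 -π*cos(π*x/2) dx = 0;  ∫_0^2 π*x*cos(π*x/2)/2 dx = -4/π.
Sum: 0 − 4/π = -4/π.
So LHS = -4/π.
∫_0^2 v(x) φ(x) dx = ∫_0^2 (3*sin(π*x/2)) dx. Term by term:
  ∫_0^2 3*sin(π*x/2) dx = 12/π.
So RHS = -∫_0^2 v(x) φ(x) dx = -12/π.
LHS − RHS = 8/π ≠ 0, so the identity fails.
(For a valid weak derivative the identity must hold for EVERY test function, in particular this one. The failure shows v is NOT the weak derivative of u.)
Correct weak derivative would be u'(x) = 1.


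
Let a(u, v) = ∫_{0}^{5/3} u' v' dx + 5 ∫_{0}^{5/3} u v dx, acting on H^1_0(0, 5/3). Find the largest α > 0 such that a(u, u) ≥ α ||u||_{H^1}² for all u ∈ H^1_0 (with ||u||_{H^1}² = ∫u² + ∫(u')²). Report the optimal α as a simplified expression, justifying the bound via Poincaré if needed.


α = 1

Coercivity of a(·,·) on H^1_0(0, 5/3) means a(u, u) ≥ α ||u||_{H^1}² for every u ∈ H^1_0.
The interval has length L = 5/3, and Poincaré/coercivity depend only on L. Here a(u, u) = ∫(u')² + (5)·∫u².
Here c = 5 ≥ 1, so a(u,u) = ∫(u')² + c∫u² ≥ ∫(u')² + ∫u² = ||u||_{H^1}², i.e. α = 1 works. No larger α is possible: a(u,u) ≥ α||u||_{H^1}² means (1−α)∫(u')² ≥ (α−c)∫u², and for the modes u_n = sin(nπ(x−x₀)/L) (x₀ the left endpoint) one has ∫u_n²/∫(u_n')² = (L/(nπ))² → 0, so a(u_n,u_n)/||u_n||_{H^1}² → 1. Hence the optimal constant is α = 1.
Therefore α = 1.


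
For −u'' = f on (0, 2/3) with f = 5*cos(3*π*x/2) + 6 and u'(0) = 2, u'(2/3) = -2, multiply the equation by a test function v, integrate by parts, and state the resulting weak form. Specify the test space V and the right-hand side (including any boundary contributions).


V = H^1(0, 2/3) (v unrestricted at boundary; u is determined up to an additive constant); weak form: ∫_0^2/3 u'v' dx = ∫_0^2/3 (5*cos(3*π*x/2) + 6) v dx − 2·v(2/3) − 2·v(0) for all v ∈ V.

Multiply both sides by a test function v and integrate from 0 to 2/3:
  ∫_0^2/3 −u''(x) v(x) dx = ∫_0^2/3 f(x) v(x) dx.
Integrate the LHS by parts once:
  ∫_0^2/3 −u'' v dx = −[u'(x) v(x)]_0^2/3 + ∫_0^2/3 u'(x) v'(x) dx.
Thus ∫_0^2/3 u'(x) v'(x) dx = ∫_0^2/3 f(x) v(x) dx + [u'(x) v(x)]_0^2/3.
Choose V so that boundary terms are either known or forced to vanish.
u has inhomogeneous Neumann u'(0) = 2, u'(2/3) = -2. [u' v]_0^2/3 = (-2)·v(2/3) − (2)·v(0) = − 2·v(2/3) − 2·v(0). Take V = H^1(0, 2/3); boundary term becomes part of RHS.
Weak formulation: find u (satisfying any essential BC) such that ∫_0^2/3 u'(x) v'(x) dx = ∫_0^2/3 f v dx − 2·v(2/3) − 2·v(0) for all v ∈ V (Neumann data are natural BCs: they enter the RHS as boundary terms).
Substituting f(x) = 5*cos(3*π*x/2) + 6, the right-hand side is ∫_0^2/3 (5*cos(3*π*x/2) + 6) v dx − 2·v(2/3) − 2·v(0).
Compatibility check (pure Neumann): taking v ≡ 1 ∈ V gives 0 = ∫_0^2/3 f dx + (-2) − (2), i.e. ∫_0^2/3 f dx must equal u'(0) − u'(2/3) = 4. Indeed ∫_0^2/3 (5*cos(3*π*x/2) + 6) dx = 4, so the data are compatible. The solution is then unique only up to an additive constant (fix it e.g. by requiring ∫_0^2/3 u dx = 0).


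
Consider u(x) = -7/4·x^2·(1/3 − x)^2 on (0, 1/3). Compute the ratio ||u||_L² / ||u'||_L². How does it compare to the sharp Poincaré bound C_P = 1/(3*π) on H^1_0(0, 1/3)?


||u||_L² / ||u'||_L² = sqrt(3)/18 < C_P = 1/(3*π).

u(x) = -7/4·x^2·(1/3 − x)^2, so u'(x) = 7*x*(-18*x^2 + 9*x - 1)/18.
u(x) = -7/4·x^2·(1/3 − x)^2 vanishes at x = 0 and x = 1/3, so u ∈ H^1_0(0, 1/3). Differentiate via the product rule and integrate the resulting polynomials term by term.
  ∫_0^1/3 u² dx = ∫_0^1/3 (49*x^8/16 - 49*x^7/12 + 49*x^6/24 - 49*x^5/108 + 49*x^4/1296) dx. Term by term:
    ∫_0^1/3 49*x^8/16 dx = 49/2834352;  ∫_0^1/3 -49*x^7/12 dx = -49/629856;  ∫_0^1/3 49*x^6/24 dx = 7/52488;
    ∫_0^1/3 -49*x^5/108 dx = -49/472392;  ∫_0^1/3 49*x^4/1296 dx = 49/1574640.
  Sum: 49/2834352 − 49/629856 + 7/52488 − 49/472392 + 49/1574640 = 7/28343520.
  ∫_0^1/3 (u')² dx = ∫_0^1/3 (49*x^6 - 49*x^5 + 637*x^4/36 - 49*x^3/18 + 49*x^2/324) dx. Term by term:
    ∫_0^1/3 49*x^6 dx = 7/2187;  ∫_0^1/3 -49*x^5 dx = -49/4374;  ∫_0^1/3 637*x^4/36 dx = 637/43740;
    ∫_0^1/3 -49*x^3/18 dx = -49/5832;  ∫_0^1/3 49*x^2/324 dx = 49/26244.
  Sum: 7/2187 − 49/4374 + 637/43740 − 49/5832 + 49/26244 = 7/262440.
∫_0^1/3 u² dx = 7/28343520, so ||u||_L² = sqrt(210)/29160.
∫_0^1/3 (u')² dx = 7/262440, so ||u'||_L² = sqrt(70)/1620.
Ratio ||u||_L² / ||u'||_L² = sqrt(3)/18.
Sharp Poincaré constant on H^1_0(0, 1/3) is C_P = L/π = 1/(3*π), achieved by sin(3*π·x).
A polynomial bump cannot attain the sharp Poincaré constant (only the first sine eigenfunction does), so the ratio is strictly less than C_P, consistent with ||u||_L² ≤ C_P ||u'||_L².


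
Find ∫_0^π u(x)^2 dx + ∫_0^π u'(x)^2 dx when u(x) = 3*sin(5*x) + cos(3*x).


||u||_{H^1(0,π)}^2 = 122*π

u'(x) = -3*sin(3*x) + 15*cos(5*x).
Expand u² and (u')² and integrate term by term on (0, π), using: for integers n ≥ 1, ∫_0^π sin²(nx) dx = ∫_0^π cos²(nx) dx = π/2; for n ≠ n', ∫_0^π sin(nx)sin(n'x) dx = ∫_0^π cos(nx)cos(n'x) dx = 0; and by product-to-sum, ∫_0^π sin(nx)cos(n'x) dx = ½∫_0^π [sin((n+n')x) + sin((n−n')x)] dx, which is 0 when n+n' is even and 2n/(n²−n'²) when n+n' is odd (it need not vanish on (0, π)).
  u² squared terms: (3)²·∫sin(5x)² dx = 9·π/2 = 9*π/2;  (1)²·∫cos(3x)² dx = 1·π/2 = π/2.
  u² cross terms: 2·(3)·(1)·∫sin(5x)·cos(3x) dx = 6·(0) = 0.
  So ∫_0^π u² dx = 9*π/2 + π/2 + 0 = 5*π.
  (u')² squared terms: (-3)²·∫sin(3x)² dx = 9·π/2 = 9*π/2;  (15)²·∫cos(5x)² dx = 225·π/2 = 225*π/2.
  (u')² cross terms: 2·(-3)·(15)·∫sin(3x)·cos(5x) dx = -90·(0) = 0.
  So ∫_0^π (u')² dx = 9*π/2 + 225*π/2 + 0 = 117*π.
||u||_{H^1}^2 = (5*π) + (117*π) = 122*π.


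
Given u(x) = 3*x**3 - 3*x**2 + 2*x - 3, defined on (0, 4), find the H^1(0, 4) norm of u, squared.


||u||_{H^1}^2 = 2373428/105

The H^1 norm (squared) on an interval (0, L) is
  ||u||_{H^1}^2 = ∫_0^L u(x)^2 dx + ∫_0^L u'(x)^2 dx.
Compute u'(x) = 9*x**2 - 6*x + 2.
Then u(x)^2 = 9*x**6 - 18*x**5 + 21*x**4 - 30*x**3 + 22*x**2 - 12*x + 9 and u'(x)^2 = 81*x**4 - 108*x**3 + 72*x**2 - 24*x + 4.
Integrate each monomial from 0 to 4 using ∫_0^4 c·x^n dx = c·4^(n+1)/(n+1):
  ∫_0^4 u(x)^2 dx = ∫_0^4 (9*x^6 - 18*x^5 + 21*x^4 - 30*x^3 + 22*x^2 - 12*x + 9) dx. Term by term:
    ∫_0^4 9*x^6 dx = 147456/7;  ∫_0^4 -18*x^5 dx = -12288;  ∫_0^4 21*x^4 dx = 21504/5;
    ∫_0^4 -30*x^3 dx = -1920;  ∫_0^4 22*x^2 dx = 1408/3;  ∫_0^4 -12*x dx = -96;
    ∫_0^4 9 dx = 36.
  Sum: 147456/7 − 12288 + 21504/5 − 1920 + 1408/3 − 96 + 36 = 1214564/105.
  ∫_0^4 u'(x)^2 dx = ∫_0^4 (81*x^4 - 108*x^3 + 72*x^2 - 24*x + 4) dx. Term by term:
    ∫_0^4 81*x^4 dx = 82944/5;  ∫_0^4 -108*x^3 dx = -6912;  ∫_0^4 72*x^2 dx = 1536;
    ∫_0^4 -24*x dx = -192;  ∫_0^4 4 dx = 16.
  Sum: 82944/5 − 6912 + 1536 − 192 + 16 = 55184/5.
Adding: ||u||_{H^1}^2 = 1214564/105 + 55184/5 = 2373428/105.


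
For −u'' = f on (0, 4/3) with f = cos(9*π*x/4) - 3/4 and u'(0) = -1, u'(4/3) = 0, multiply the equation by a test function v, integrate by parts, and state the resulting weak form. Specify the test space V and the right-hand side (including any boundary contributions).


V = H^1(0, 4/3) (v unrestricted at boundary; u is determined up to an additive constant); weak form: ∫_0^4/3 u'v' dx = ∫_0^4/3 (cos(9*π*x/4) - 3/4) v dx + v(0) for all v ∈ V.

Multiply both sides by a test function v and integrate from 0 to 4/3:
  ∫_0^4/3 −u''(x) v(x) dx = ∫_0^4/3 f(x) v(x) dx.
Integrate the LHS by parts once:
  ∫_0^4/3 −u'' v dx = −[u'(x) v(x)]_0^4/3 + ∫_0^4/3 u'(x) v'(x) dx.
Thus ∫_0^4/3 u'(x) v'(x) dx = ∫_0^4/3 f(x) v(x) dx + [u'(x) v(x)]_0^4/3.
Choose V so that boundary terms are either known or forced to vanish.
u has inhomogeneous Neumann u'(0) = -1, u'(4/3) = 0. [u' v]_0^4/3 = (0)·v(4/3) − (-1)·v(0) = v(0). Take V = H^1(0, 4/3); boundary term becomes part of RHS.
Weak formulation: find u (satisfying any essential BC) such that ∫_0^4/3 u'(x) v'(x) dx = ∫_0^4/3 f v dx + v(0) for all v ∈ V (Neumann data are natural BCs: they enter the RHS as boundary terms).
Substituting f(x) = cos(9*π*x/4) - 3/4, the right-hand side is ∫_0^4/3 (cos(9*π*x/4) - 3/4) v dx + v(0).
Compatibility check (pure Neumann): taking v ≡ 1 ∈ V gives 0 = ∫_0^4/3 f dx + (0) − (-1), i.e. ∫_0^4/3 f dx must equal u'(0) − u'(4/3) = -1. Indeed ∫_0^4/3 (cos(9*π*x/4) - 3/4) dx = -1, so the data are compatible. The solution is then unique only up to an additive constant (fix it e.g. by requiring ∫_0^4/3 u dx = 0).


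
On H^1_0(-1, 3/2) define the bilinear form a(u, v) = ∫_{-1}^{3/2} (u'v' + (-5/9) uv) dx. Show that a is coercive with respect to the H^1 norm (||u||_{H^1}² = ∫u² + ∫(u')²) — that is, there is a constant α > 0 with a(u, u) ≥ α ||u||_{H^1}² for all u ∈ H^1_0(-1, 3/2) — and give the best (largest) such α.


α = (-125 + 36*π^2)/(9*(25 + 4*π^2))

Coercivity of a(·,·) on H^1_0(-1, 3/2) means a(u, u) ≥ α ||u||_{H^1}² for every u ∈ H^1_0.
The interval has length L = 5/2, and Poincaré/coercivity depend only on L. Here a(u, u) = ∫(u')² + (-5/9)·∫u².
Here c = -5/9 < 0 with |c| < (π/L)² = 4*π^2/25, so coercivity still holds. The condition a(u,u) ≥ α||u||_{H^1}² reads (1−α)∫(u')² ≥ (α−c)∫u². Any admissible α is ≤ 1 (rapidly oscillating u have ∫u²/∫(u')² → 0), and α = 1 would force 0 ≥ (1−c)∫u², impossible since c < 1; so 1−α > 0. By the sharp Poincaré inequality on H^1_0 of an interval of length L, ∫(u')² ≥ (π/L)²∫u² with equality for the first sine mode sin(π(x−x₀)/L) (x₀ the left endpoint), so the inequality holds for all u iff (1−α)(π/L)² ≥ α − c, i.e. α ≤ ((π/L)² + c)/((π/L)² + 1) = (1 + c(L/π)²)/(1 + (L/π)²). (Direct route, valid since c ≤ 0: Poincaré gives c∫u² ≥ c(L/π)²∫(u')², so a(u,u) ≥ (1 + c(L/π)²)∫(u')², while ||u||_{H^1}² ≤ (1 + (L/π)²)∫(u')²; dividing yields the same α.) With (π/L)² = 4*π^2/25 and c = -5/9, the largest admissible constant is α = ((π/L)² + c)/((π/L)² + 1).
Simplifying, α = (-125 + 36*π^2)/(9*(25 + 4*π^2)).


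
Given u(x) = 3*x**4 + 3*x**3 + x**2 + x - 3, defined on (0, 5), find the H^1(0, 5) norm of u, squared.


||u||_{H^1}^2 = 443662225/84

The H^1 norm (squared) on an interval (0, L) is
  ||u||_{H^1}^2 = ∫_0^L u(x)^2 dx + ∫_0^L u'(x)^2 dx.
Compute u'(x) = 12*x**3 + 9*x**2 + 2*x + 1.
Then u(x)^2 = 9*x**8 + 18*x**7 + 15*x**6 + 12*x**5 - 11*x**4 - 16*x**3 - 5*x**2 - 6*x + 9 and u'(x)^2 = 144*x**6 + 216*x**5 + 129*x**4 + 60*x**3 + 22*x**2 + 4*x + 1.
Integrate each monomial from 0 to 5 using ∫_0^5 c·x^n dx = c·5^(n+1)/(n+1):
  ∫_0^5 u(x)^2 dx = ∫_0^5 (9*x^8 + 18*x^7 + 15*x^6 + 12*x^5 - 11*x^4 - 16*x^3 - 5*x^2 - 6*x + 9) dx. Term by term:
    ∫_0^5 9*x^8 dx = 1953125;  ∫_0^5 18*x^7 dx = 3515625/4;  ∫_0^5 15*x^6 dx = 1171875/7;
    ∫_0^5 12*x^5 dx = 31250;  ∫_0^5 -11*x^4 dx = -6875;  ∫_0^5 -16*x^3 dx = -2500;
    ∫_0^5 -5*x^2 dx = -625/3;  ∫_0^5 -6*x dx = -75;  ∫_0^5 9 dx = 45.
  Sum: 1953125 + 3515625/4 + 1171875/7 + 31250 − 6875 − 2500 − 625/3 − 75 + 45 = 253770605/84.
  ∫_0^5 u'(x)^2 dx = ∫_0^5 (144*x^6 + 216*x^5 + 129*x^4 + 60*x^3 + 22*x^2 + 4*x + 1) dx. Term by term:
    ∫_0^5 144*x^6 dx = 11250000/7;  ∫_0^5 216*x^5 dx = 562500;  ∫_0^5 129*x^4 dx = 80625;
    ∫_0^5 60*x^3 dx = 9375;  ∫_0^5 22*x^2 dx = 2750/3;  ∫_0^5 4*x dx = 50;
    ∫_0^5 1 dx = 5.
  Sum: 11250000/7 + 562500 + 80625 + 9375 + 2750/3 + 50 + 5 = 47472905/21.
Adding: ||u||_{H^1}^2 = 253770605/84 + 47472905/21 = 443662225/84.


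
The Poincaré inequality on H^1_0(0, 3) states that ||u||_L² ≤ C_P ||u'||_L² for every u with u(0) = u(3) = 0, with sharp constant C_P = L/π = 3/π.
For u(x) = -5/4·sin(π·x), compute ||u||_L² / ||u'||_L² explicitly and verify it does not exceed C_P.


||u||_L² / ||u'||_L² = 1/π < C_P = 3/π.

u(x) = -5/4·sin(π·x), so u'(x) = -5*π*cos(π*x)/4.
Writing u(x) = A·sin(kπx/L) with A = -5/4 and k = 3, use ∫_0^L sin²(kπx/L) dx = L/2 and ∫_0^L cos²(kπx/L) dx = L/2.
u² = 25/16·sin²(π·x) and (u')² = 25*π^2/16·cos²(π·x), and each of sin², cos² integrates to L/2 = 3/2 over (0, 3).
∫_0^3 u² dx = 75/32, so ||u||_L² = 5*sqrt(6)/8.
∫_0^3 (u')² dx = 75*π^2/32, so ||u'||_L² = 5*sqrt(6)*π/8.
Ratio ||u||_L² / ||u'||_L² = 1/π.
Sharp Poincaré constant on H^1_0(0, 3) is C_P = L/π = 3/π, achieved by sin(π/3·x).
This is the k = 3 harmonic; the ratio L/(kπ) is strictly less than C_P = L/π, consistent with the sharp inequality ||u||_L² ≤ C_P ||u'||_L².


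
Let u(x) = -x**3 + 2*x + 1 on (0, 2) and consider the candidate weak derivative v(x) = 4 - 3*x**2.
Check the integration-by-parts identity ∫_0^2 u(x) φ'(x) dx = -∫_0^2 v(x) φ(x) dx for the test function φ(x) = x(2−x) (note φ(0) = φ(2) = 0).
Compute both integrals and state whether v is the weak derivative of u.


LHS = 32/15, RHS = -8/15. No, v is not the weak derivative of u.

u(x) = -x**3 + 2*x + 1, classical derivative u'(x) = 2 - 3*x**2.
φ(x) = x(2−x), so φ'(x) = 2 - 2*x.
Note φ(0) = φ(2) = 0, so the boundary term u·φ vanishes.
LHS = ∫_0^2 u(x) φ'(x) dx = ∫_0^2 (2*x^4 - 2*x^3 - 4*x^2 + 2*x + 2) dx. Term by term:
  ∫_0^2 2*x^4 dx = 64/5;  ∫_0^2 -2*x^3 dx = -8;  ∫_0^2 -4*x^2 dx = -32/3;
  ∫_0^2 2*x dx = 4;  ∫_0^2 2 dx = 4.
Sum: 64/5 − 8 − 32/3 + 4 + 4 = 32/15.
So LHS = 32/15.
∫_0^2 v(x) φ(x) dx = ∫_0^2 (3*x^4 - 6*x^3 - 4*x^2 + 8*x) dx. Term by term:
  ∫_0^2 3*x^4 dx = 96/5;  ∫_0^2 -6*x^3 dx = -24;  ∫_0^2 -4*x^2 dx = -32/3;
  ∫_0^2 8*x dx = 16.
Sum: 96/5 − 24 − 32/3 + 16 = 8/15.
So RHS = -∫_0^2 v(x) φ(x) dx = -8/15.
LHS − RHS = 8/3 ≠ 0, so the identity fails.
(For a valid weak derivative the identity must hold for EVERY test function, in particular this one. The failure shows v is NOT the weak derivative of u.)
Correct weak derivative would be u'(x) = 2 - 3*x**2.


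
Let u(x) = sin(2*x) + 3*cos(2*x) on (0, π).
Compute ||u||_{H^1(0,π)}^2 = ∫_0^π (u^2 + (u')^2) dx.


||u||_{H^1(0,π)}^2 = 25*π

u'(x) = -6*sin(2*x) + 2*cos(2*x).
Expand u² and (u')² and integrate term by term on (0, π), using: for integers n ≥ 1, ∫_0^π sin²(nx) dx = ∫_0^π cos²(nx) dx = π/2; for n ≠ n', ∫_0^π sin(nx)sin(n'x) dx = ∫_0^π cos(nx)cos(n'x) dx = 0; and by product-to-sum, ∫_0^π sin(nx)cos(n'x) dx = ½∫_0^π [sin((n+n')x) + sin((n−n')x)] dx, which is 0 when n+n' is even and 2n/(n²−n'²) when n+n' is odd (it need not vanish on (0, π)).
  u² squared terms: (3)²·∫cos(2x)² dx = 9·π/2 = 9*π/2;  (1)²·∫sin(2x)² dx = 1·π/2 = π/2.
  u² cross terms: 2·(3)·(1)·∫cos(2x)·sin(2x) dx = 6·(0) = 0.
  So ∫_0^π u² dx = 9*π/2 + π/2 + 0 = 5*π.
  (u')² squared terms: (-6)²·∫sin(2x)² dx = 36·π/2 = 18*π;  (2)²·∫cos(2x)² dx = 4·π/2 = 2*π.
  (u')² cross terms: 2·(-6)·(2)·∫sin(2x)·cos(2x) dx = -24·(0) = 0.
  So ∫_0^π (u')² dx = 18*π + 2*π + 0 = 20*π.
||u||_{H^1}^2 = (5*π) + (20*π) = 25*π.
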